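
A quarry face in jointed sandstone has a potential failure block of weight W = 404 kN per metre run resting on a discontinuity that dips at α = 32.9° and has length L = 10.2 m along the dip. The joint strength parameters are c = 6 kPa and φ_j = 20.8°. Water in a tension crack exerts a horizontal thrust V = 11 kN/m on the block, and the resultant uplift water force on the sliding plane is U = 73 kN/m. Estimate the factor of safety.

FS = 0.70

Resolving the block weight along and normal to the plane and applying the Mohr–Coulomb strength on the joint:
N' = W cosα − U − V sinα = 404·cos32.9° − 73 − 11·sin32.9° = 260.2 kN/m
Driving force T = W sinα + V cosα = 404·sin32.9° + 11·cos32.9° = 228.7 kN/m
Resisting force R = c·L + N'·tanφ_j = 6·10.2 + 260.2·tan20.8° = 61.2 + 98.9 = 160.1 kN/m
FS = R / T = 160.1 / 228.7 = 0.700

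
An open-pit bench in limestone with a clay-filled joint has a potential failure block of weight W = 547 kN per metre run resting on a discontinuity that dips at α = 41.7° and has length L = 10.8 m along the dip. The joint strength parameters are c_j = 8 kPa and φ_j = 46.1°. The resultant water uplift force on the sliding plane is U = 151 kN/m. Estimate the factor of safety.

Resolving the block weight along and normal to the plane and applying the Mohr–Coulomb strength on the joint:
N' = W cosα − U = 547·cos41.7° − 151 = 257.4 kN/m
Driving force T = W sinα = 547·sin41.7° = 363.9 kN/m
Resisting force R = c_j·L + N'·tanφ_j = 8·10.8 + 257.4·tan46.1° = 86.4 + 267.5 = 353.9 kN/m
FS = R / T = 353.9 / 363.9 = 0.973

FS = 0.97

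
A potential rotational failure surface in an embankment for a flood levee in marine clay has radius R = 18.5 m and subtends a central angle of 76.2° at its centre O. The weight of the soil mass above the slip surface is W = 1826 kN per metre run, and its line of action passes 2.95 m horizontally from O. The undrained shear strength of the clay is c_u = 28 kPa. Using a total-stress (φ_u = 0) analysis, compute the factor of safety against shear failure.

FS = 2.37

Taking moments about the centre O, the resisting moment is provided by the undrained shear strength acting along the arc:
Arc length L_a = R·θ = 18.5·(76.2°·π/180) = 18.5·1.3299 = 24.60 m
M_R = c_u·L_a·R = 28·24.60·18.5 = 12744.8 kN·m/m
M_D = W·d = 1826·2.95 = 5386.7 kN·m/m
FS = M_R / M_D = 12744.8 / 5386.7 = 2.366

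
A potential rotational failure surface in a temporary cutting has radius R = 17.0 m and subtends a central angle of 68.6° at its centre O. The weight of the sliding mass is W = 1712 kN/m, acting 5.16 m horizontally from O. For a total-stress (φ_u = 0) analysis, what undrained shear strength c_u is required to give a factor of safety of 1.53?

c_u = 39.1 kPa

FS = c_u·L_a·R / (W·d), so c_u = FS·W·d / (L_a·R).
Arc length L_a = R·θ = 17.0·(68.6°·π/180) = 17.0·1.1973 = 20.35 m
c_u = 1.53·1712·5.16 / (20.35·17.0) = 13515.9 / 346.02 = 39.06 kPa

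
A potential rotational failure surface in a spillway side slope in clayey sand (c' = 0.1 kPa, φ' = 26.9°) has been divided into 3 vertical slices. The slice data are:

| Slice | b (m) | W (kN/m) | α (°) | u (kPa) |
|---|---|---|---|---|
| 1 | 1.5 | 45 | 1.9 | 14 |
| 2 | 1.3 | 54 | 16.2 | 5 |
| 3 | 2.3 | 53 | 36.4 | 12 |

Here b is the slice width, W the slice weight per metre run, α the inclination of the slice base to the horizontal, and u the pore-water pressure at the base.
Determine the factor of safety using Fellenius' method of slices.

FS = 0.83

Ordinary method of slices: FS = Σ[c'·Δl_i + (W_i cosα_i − u_i·Δl_i)·tanφ'] / Σ W_i sinα_i, with Δl_i = b_i / cosα_i.
Slice 1: Δl = 1.5/cos1.9° = 1.501 m; N'_1 = 45·cos1.9° − 14·1.501 = 24.0; c'Δl = 0.15; W sinα = 1.5
Slice 2: Δl = 1.3/cos16.2° = 1.354 m; N'_2 = 54·cos16.2° − 5·1.354 = 45.1; c'Δl = 0.14; W sinα = 15.1
Slice 3: Δl = 2.3/cos36.4° = 2.858 m; N'_3 = 53·cos36.4° − 12·2.858 = 8.4; c'Δl = 0.29; W sinα = 31.5
Σc'Δl = 0.6 kN/m; ΣN' = 77.4 kN/m; ΣW sinα = 48.0 kN/m
Resisting = 0.6 + 77.4·tan26.9° = 0.6 + 39.3 = 39.8 kN/m
FS = 39.8 / 48.0 = 0.830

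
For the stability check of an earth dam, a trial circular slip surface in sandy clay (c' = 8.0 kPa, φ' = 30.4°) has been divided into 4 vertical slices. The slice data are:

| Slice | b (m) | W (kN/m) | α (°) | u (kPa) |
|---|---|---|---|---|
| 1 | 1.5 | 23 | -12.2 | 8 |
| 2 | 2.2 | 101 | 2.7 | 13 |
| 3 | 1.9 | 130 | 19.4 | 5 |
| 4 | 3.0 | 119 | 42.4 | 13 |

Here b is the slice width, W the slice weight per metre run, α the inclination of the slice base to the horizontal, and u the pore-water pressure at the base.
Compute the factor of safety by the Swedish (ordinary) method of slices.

Ordinary method of slices: FS = Σ[c'·Δl_i + (W_i cosα_i − u_i·Δl_i)·tanφ'] / Σ W_i sinα_i, with Δl_i = b_i / cosα_i.
Slice 1: Δl = 1.5/cos(-12.2°) = 1.535 m; N'_1 = 23·cos(-12.2°) − 8·1.535 = 10.2; c'Δl = 12.28; W sinα = -4.9
Slice 2: Δl = 2.2/cos2.7° = 2.202 m; N'_2 = 101·cos2.7° − 13·2.202 = 72.3; c'Δl = 17.62; W sinα = 4.8
Slice 3: Δl = 1.9/cos19.4° = 2.014 m; N'_3 = 130·cos19.4° − 5·2.014 = 112.5; c'Δl = 16.11; W sinα = 43.2
Slice 4: Δl = 3.0/cos42.4° = 4.063 m; N'_4 = 119·cos42.4° − 13·4.063 = 35.1; c'Δl = 32.50; W sinα = 80.2
Σc'Δl = 78.5 kN/m; ΣN' = 230.1 kN/m; ΣW sinα = 123.3 kN/m
Resisting = 78.5 + 230.1·tan30.4° = 78.5 + 135.0 = 213.5 kN/m
FS = 213.5 / 123.3 = 1.731

FS = 1.73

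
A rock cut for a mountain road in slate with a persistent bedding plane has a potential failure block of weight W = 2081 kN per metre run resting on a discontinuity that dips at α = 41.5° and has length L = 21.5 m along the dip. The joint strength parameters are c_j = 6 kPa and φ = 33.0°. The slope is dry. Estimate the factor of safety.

FS = 0.83

Resolving the block weight along and normal to the plane and applying the Mohr–Coulomb strength on the joint:
N' = W cosα = 2081·cos41.5° = 1558.6 kN/m
Driving force T = W sinα = 2081·sin41.5° = 1378.9 kN/m
Resisting force R = c_j·L + N'·tanφ = 6·21.5 + 1558.6·tan33.0° = 129.0 + 1012.2 = 1141.2 kN/m
FS = R / T = 1141.2 / 1378.9 = 0.828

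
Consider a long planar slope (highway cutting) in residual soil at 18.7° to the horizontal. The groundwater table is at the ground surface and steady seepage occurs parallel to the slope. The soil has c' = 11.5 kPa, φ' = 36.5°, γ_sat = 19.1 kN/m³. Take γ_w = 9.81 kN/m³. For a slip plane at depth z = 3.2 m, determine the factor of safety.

With seepage parallel to the slope and the water table at the surface, the effective normal stress on the slip plane uses the buoyant unit weight γ' = γ_sat − γ_w while the driving shear stress uses γ_sat:
FS = [c' + γ' z cos²β tanφ'] / [γ_sat z sinβ cosβ]
γ' = 19.1 − 9.81 = 9.29 kN/m³
Numerator = 11.5 + 9.29·3.2·cos²18.7°·tan36.5° = 11.5 + 9.29·3.2·0.8972·0.7400 = 31.236 kPa
Denominator = 19.1·3.2·sin18.7°·cos18.7° = 19.1·3.2·0.3206·0.9472 = 18.561 kPa
FS = 31.236 / 18.561 = 1.683

FS = 1.68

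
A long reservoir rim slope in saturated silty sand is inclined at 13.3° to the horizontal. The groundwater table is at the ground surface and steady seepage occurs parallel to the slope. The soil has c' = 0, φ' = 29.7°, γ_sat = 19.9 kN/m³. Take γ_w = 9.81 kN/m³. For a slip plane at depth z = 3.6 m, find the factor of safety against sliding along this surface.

FS = 1.22

With seepage parallel to the slope and the water table at the surface, the effective normal stress on the slip plane uses the buoyant unit weight γ' = γ_sat − γ_w while the driving shear stress uses γ_sat:
FS = [c' + γ' z cos²β tanφ'] / [γ_sat z sinβ cosβ]
(For c' = 0 this reduces to FS = (γ'/γ_sat)·tanφ'/tanβ.)
γ' = 19.9 − 9.81 = 10.09 kN/m³
Numerator = 0.0 + 10.09·3.6·cos²13.3°·tan29.7° = 0.0 + 10.09·3.6·0.9471·0.5704 = 19.622 kPa
Denominator = 19.9·3.6·sin13.3°·cos13.3° = 19.9·3.6·0.2300·0.9732 = 16.039 kPa
FS = 19.622 / 16.039 = 1.223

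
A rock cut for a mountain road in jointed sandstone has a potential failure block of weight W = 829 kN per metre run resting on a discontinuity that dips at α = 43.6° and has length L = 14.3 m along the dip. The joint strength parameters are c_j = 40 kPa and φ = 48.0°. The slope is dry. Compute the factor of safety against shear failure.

Resolving the block weight along and normal to the plane and applying the Mohr–Coulomb strength on the joint:
N' = W cosα = 829·cos43.6° = 600.3 kN/m
Driving force T = W sinα = 829·sin43.6° = 571.7 kN/m
Resisting force R = c_j·L + N'·tanφ = 40·14.3 + 600.3·tan48.0° = 572.0 + 666.7 = 1238.7 kN/m
FS = R / T = 1238.7 / 571.7 = 2.167

FS = 2.17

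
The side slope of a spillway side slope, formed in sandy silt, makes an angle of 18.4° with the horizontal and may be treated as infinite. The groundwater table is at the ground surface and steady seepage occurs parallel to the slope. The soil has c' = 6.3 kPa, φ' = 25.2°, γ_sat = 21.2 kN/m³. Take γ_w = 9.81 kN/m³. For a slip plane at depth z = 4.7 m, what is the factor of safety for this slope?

FS = 0.97

With seepage parallel to the slope and the water table at the surface, the effective normal stress on the slip plane uses the buoyant unit weight γ' = γ_sat − γ_w while the driving shear stress uses γ_sat:
FS = [c' + γ' z cos²β tanφ'] / [γ_sat z sinβ cosβ]
γ' = 21.2 − 9.81 = 11.39 kN/m³
Numerator = 6.3 + 11.39·4.7·cos²18.4°·tan25.2° = 6.3 + 11.39·4.7·0.9004·0.4706 = 28.981 kPa
Denominator = 21.2·4.7·sin18.4°·cos18.4° = 21.2·4.7·0.3156·0.9489 = 29.843 kPa
FS = 28.981 / 29.843 = 0.971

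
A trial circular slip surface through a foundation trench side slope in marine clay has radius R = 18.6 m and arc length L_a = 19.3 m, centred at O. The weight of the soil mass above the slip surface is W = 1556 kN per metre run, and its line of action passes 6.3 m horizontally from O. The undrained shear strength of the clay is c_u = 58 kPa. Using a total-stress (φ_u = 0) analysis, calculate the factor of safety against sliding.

Taking moments about the centre O, the resisting moment is provided by the undrained shear strength acting along the arc:
M_R = c_u·L_a·R = 58·19.30·18.6 = 20820.8 kN·m/m
M_D = W·d = 1556·6.3 = 9802.8 kN·m/m
FS = M_R / M_D = 20820.8 / 9802.8 = 2.124

FS = 2.12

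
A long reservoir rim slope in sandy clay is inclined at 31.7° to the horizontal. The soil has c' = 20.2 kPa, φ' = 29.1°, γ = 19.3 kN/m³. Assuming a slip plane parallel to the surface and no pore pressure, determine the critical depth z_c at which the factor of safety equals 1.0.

Setting FS = 1.00 in FS = [c' + γz cos²β tanφ'] / [γz sinβ cosβ] and solving for z:
z = c' / [γ cosβ (FS·sinβ − cosβ·tanφ')]
  = 20.2 / [19.3·cos31.7°·(1.00·sin31.7° − cos31.7°·tan29.1°)]
  = 20.2 / [19.3·0.8508·(1.00·0.5255 − 0.8508·0.5566)]
  = 20.2 / 0.8525 = 23.695 m

z_c = 23.70 m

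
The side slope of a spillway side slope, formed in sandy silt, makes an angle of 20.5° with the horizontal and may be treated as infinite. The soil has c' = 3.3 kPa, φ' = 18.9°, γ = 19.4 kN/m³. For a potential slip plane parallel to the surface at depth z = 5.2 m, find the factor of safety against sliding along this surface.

FS = 1.02

For an infinite slope with a slip plane parallel to the surface (no pore pressure): FS = [c' + γz cos²β tanφ'] / [γz sinβ cosβ].
γz = 19.4·5.2 = 100.88 kN/m²
Numerator = 3.3 + 100.88·cos²20.5°·tan18.9° = 3.3 + 100.88·0.8774·0.3424 = 33.603 kPa
Denominator = 100.88·sin20.5°·cos20.5° = 100.88·0.3502·0.9367 = 33.092 kPa
FS = 33.603 / 33.092 = 1.015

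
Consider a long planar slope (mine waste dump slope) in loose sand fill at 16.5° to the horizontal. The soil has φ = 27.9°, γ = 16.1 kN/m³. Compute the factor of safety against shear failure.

FS = 1.79

For a dry cohesionless infinite slope the factor of safety is FS = tanφ / tanβ.
FS = tan27.9° / tan16.5° = 0.5295 / 0.2962 = 1.787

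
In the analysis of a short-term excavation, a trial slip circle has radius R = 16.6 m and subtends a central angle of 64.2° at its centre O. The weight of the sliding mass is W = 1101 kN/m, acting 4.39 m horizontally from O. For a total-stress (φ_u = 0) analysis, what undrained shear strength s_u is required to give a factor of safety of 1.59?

s_u = 24.9 kPa

FS = s_u·L_a·R / (W·d), so s_u = FS·W·d / (L_a·R).
Arc length L_a = R·θ = 16.6·(64.2°·π/180) = 16.6·1.1205 = 18.60 m
s_u = 1.59·1101·4.39 / (18.60·16.6) = 7685.1 / 308.77 = 24.89 kPa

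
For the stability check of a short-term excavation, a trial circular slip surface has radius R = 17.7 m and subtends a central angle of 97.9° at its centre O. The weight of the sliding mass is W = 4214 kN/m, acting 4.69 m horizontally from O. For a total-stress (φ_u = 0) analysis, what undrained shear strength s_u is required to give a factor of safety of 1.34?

s_u = 49.5 kPa

FS = s_u·L_a·R / (W·d), so s_u = FS·W·d / (L_a·R).
Arc length L_a = R·θ = 17.7·(97.9°·π/180) = 17.7·1.7087 = 30.24 m
s_u = 1.34·4214·4.69 / (30.24·17.7) = 26483.3 / 535.31 = 49.47 kPa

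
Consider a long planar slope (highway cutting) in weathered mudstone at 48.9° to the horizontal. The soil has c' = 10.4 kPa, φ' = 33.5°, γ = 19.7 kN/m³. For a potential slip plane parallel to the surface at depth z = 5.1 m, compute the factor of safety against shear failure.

For an infinite slope with a slip plane parallel to the surface (no pore pressure): FS = [c' + γz cos²β tanφ'] / [γz sinβ cosβ].
γz = 19.7·5.1 = 100.47 kN/m²
Numerator = 10.4 + 100.47·cos²48.9°·tan33.5° = 10.4 + 100.47·0.4321·0.6619 = 39.137 kPa
Denominator = 100.47·sin48.9°·cos48.9° = 100.47·0.7536·0.6574 = 49.770 kPa
FS = 39.137 / 49.770 = 0.786

FS = 0.79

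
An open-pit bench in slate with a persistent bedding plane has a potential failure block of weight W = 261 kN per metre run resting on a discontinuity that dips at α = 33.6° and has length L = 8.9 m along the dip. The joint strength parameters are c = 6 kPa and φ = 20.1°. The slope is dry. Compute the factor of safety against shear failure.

FS = 0.92

Resolving the block weight along and normal to the plane and applying the Mohr–Coulomb strength on the joint:
N' = W cosα = 261·cos33.6° = 217.4 kN/m
Driving force T = W sinα = 261·sin33.6° = 144.4 kN/m
Resisting force R = c·L + N'·tanφ = 6·8.9 + 217.4·tan20.1° = 53.4 + 79.6 = 133.0 kN/m
FS = R / T = 133.0 / 144.4 = 0.921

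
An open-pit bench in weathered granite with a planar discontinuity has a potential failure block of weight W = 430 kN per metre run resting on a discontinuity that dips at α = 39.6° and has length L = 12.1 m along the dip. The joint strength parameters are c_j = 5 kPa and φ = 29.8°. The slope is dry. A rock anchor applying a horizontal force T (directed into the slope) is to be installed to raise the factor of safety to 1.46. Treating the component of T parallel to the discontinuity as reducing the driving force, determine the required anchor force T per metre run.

T = 101 kN/m

Resolving forces along and normal to the sliding plane, with the horizontal anchor force T adding T·sinα to the effective normal force and T·cosα acting up the plane against the driving force:
FS = [c_jL + (W cosα + T sinα) tanφ] / [W sinα − T cosα]
Without the anchor: N' = 331.3 kN/m, driving T_d = 274.1 kN/m, resisting R = 5·12.1 + 331.3·tan29.8° = 250.2 kN/m, FS = 0.91.
Setting FS = 1.46 and solving for T:
1.46·(274.1 − T cos39.6°) = 250.2 + T sin39.6°·tan29.8°
T·(sin39.6°·tan29.8° + 1.46·cos39.6°) = 1.46·274.1 − 250.2
T·(0.6374·0.5727 + 1.46·0.7705) = 400.2 − 250.2 = 149.9
T·1.4900 = 149.9
T = 100.6 kN/m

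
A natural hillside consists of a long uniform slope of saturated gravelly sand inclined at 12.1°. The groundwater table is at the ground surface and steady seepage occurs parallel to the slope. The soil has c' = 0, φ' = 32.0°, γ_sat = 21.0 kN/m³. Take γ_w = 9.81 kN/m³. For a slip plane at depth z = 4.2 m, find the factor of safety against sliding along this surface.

FS = 1.55

With seepage parallel to the slope and the water table at the surface, the effective normal stress on the slip plane uses the buoyant unit weight γ' = γ_sat − γ_w while the driving shear stress uses γ_sat:
FS = [c' + γ' z cos²β tanφ'] / [γ_sat z sinβ cosβ]
(For c' = 0 this reduces to FS = (γ'/γ_sat)·tanφ'/tanβ.)
γ' = 21.0 − 9.81 = 11.19 kN/m³
Numerator = 0.0 + 11.19·4.2·cos²12.1°·tan32.0° = 0.0 + 11.19·4.2·0.9561·0.6249 = 28.077 kPa
Denominator = 21.0·4.2·sin12.1°·cos12.1° = 21.0·4.2·0.2096·0.9778 = 18.078 kPa
FS = 28.077 / 18.078 = 1.553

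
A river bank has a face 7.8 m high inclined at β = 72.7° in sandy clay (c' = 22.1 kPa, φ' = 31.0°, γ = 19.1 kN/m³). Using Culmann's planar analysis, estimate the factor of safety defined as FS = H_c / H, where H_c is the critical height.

FS = 1.92

H_c = (4c'/γ) · sinβ cosφ' / [1 − cos(β − φ')]
    = (4·22.1/19.1) · sin72.7°·cos31.0° / [1 − cos41.7°]
    = 4.628 · 0.8184 / 0.2534 = 14.95 m
FS = H_c / H = 14.95 / 7.8 = 1.917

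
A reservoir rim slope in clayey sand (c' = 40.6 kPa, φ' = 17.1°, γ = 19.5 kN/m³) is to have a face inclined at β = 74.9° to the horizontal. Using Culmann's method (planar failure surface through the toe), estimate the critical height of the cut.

H_c = 16.45 m

Culmann's analysis gives the critical failure plane at α_cr = (β + φ')/2 = (74.9 + 17.1)/2 = 46.0°, and the critical height
H_c = (4c'/γ) · sinβ cosφ' / [1 − cos(β − φ')]
    = (4·40.6/19.5) · sin74.9°·cos17.1° / [1 − cos(57.8°)]
    = 8.328 · 0.9655·0.9558 / [1 − 0.5329]
    = 8.328 · 0.9228 / 0.4671
    = 16.45 m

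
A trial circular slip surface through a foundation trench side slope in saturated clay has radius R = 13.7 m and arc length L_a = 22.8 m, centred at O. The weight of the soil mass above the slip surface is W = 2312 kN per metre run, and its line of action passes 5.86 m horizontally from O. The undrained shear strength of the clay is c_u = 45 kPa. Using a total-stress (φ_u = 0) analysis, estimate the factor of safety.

Taking moments about the centre O, the resisting moment is provided by the undrained shear strength acting along the arc:
M_R = c_u·L_a·R = 45·22.80·13.7 = 14056.2 kN·m/m
M_D = W·d = 2312·5.86 = 13548.3 kN·m/m
FS = M_R / M_D = 14056.2 / 13548.3 = 1.037

FS = 1.04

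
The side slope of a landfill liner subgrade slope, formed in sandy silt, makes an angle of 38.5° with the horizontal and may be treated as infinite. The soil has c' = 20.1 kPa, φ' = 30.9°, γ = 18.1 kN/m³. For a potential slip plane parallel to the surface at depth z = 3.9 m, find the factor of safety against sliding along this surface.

For an infinite slope with a slip plane parallel to the surface (no pore pressure): FS = [c' + γz cos²β tanφ'] / [γz sinβ cosβ].
γz = 18.1·3.9 = 70.59 kN/m²
Numerator = 20.1 + 70.59·cos²38.5°·tan30.9° = 20.1 + 70.59·0.6125·0.5985 = 45.975 kPa
Denominator = 70.59·sin38.5°·cos38.5° = 70.59·0.6225·0.7826 = 34.390 kPa
FS = 45.975 / 34.390 = 1.337

FS = 1.34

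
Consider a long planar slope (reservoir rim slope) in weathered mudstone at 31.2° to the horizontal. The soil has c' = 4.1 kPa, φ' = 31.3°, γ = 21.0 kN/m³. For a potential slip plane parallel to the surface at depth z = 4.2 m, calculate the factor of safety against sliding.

For an infinite slope with a slip plane parallel to the surface (no pore pressure): FS = [c' + γz cos²β tanφ'] / [γz sinβ cosβ].
γz = 21.0·4.2 = 88.20 kN/m²
Numerator = 4.1 + 88.20·cos²31.2°·tan31.3° = 4.1 + 88.20·0.7316·0.6080 = 43.336 kPa
Denominator = 88.20·sin31.2°·cos31.2° = 88.20·0.5180·0.8554 = 39.082 kPa
FS = 43.336 / 39.082 = 1.109

FS = 1.11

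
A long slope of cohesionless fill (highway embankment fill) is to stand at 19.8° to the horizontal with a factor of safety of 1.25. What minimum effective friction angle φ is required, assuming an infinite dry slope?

FS = tanφ/tanβ ⇒ tanφ = FS · tanβ = 1.25 · tan19.8° = 0.4500
φ = arctan(0.4500) = 24.23°

φ = 24.2°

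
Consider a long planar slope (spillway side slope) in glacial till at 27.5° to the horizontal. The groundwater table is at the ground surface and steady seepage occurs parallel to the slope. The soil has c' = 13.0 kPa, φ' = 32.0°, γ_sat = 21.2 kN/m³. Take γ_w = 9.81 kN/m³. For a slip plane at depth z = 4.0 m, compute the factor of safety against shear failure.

FS = 1.02

With seepage parallel to the slope and the water table at the surface, the effective normal stress on the slip plane uses the buoyant unit weight γ' = γ_sat − γ_w while the driving shear stress uses γ_sat:
FS = [c' + γ' z cos²β tanφ'] / [γ_sat z sinβ cosβ]
γ' = 21.2 − 9.81 = 11.39 kN/m³
Numerator = 13.0 + 11.39·4.0·cos²27.5°·tan32.0° = 13.0 + 11.39·4.0·0.7868·0.6249 = 35.399 kPa
Denominator = 21.2·4.0·sin27.5°·cos27.5° = 21.2·4.0·0.4617·0.8870 = 34.732 kPa
FS = 35.399 / 34.732 = 1.019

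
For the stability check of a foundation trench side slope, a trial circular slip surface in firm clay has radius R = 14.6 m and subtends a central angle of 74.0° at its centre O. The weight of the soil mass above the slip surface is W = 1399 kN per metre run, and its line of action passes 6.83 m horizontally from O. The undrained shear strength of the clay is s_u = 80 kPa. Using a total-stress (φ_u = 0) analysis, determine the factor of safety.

Taking moments about the centre O, the resisting moment is provided by the undrained shear strength acting along the arc:
Arc length L_a = R·θ = 14.6·(74.0°·π/180) = 14.6·1.2915 = 18.86 m
M_R = s_u·L_a·R = 80·18.86·14.6 = 22024.4 kN·m/m
M_D = W·d = 1399·6.83 = 9555.2 kN·m/m
FS = M_R / M_D = 22024.4 / 9555.2 = 2.305

FS = 2.30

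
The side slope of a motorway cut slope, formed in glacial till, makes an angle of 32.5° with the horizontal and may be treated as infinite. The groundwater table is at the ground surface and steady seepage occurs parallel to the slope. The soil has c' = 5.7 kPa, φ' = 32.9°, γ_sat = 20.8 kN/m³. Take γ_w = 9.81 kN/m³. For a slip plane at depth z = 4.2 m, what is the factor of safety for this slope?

With seepage parallel to the slope and the water table at the surface, the effective normal stress on the slip plane uses the buoyant unit weight γ' = γ_sat − γ_w while the driving shear stress uses γ_sat:
FS = [c' + γ' z cos²β tanφ'] / [γ_sat z sinβ cosβ]
γ' = 20.8 − 9.81 = 10.99 kN/m³
Numerator = 5.7 + 10.99·4.2·cos²32.5°·tan32.9° = 5.7 + 10.99·4.2·0.7113·0.6469 = 26.940 kPa
Denominator = 20.8·4.2·sin32.5°·cos32.5° = 20.8·4.2·0.5373·0.8434 = 39.588 kPa
FS = 26.940 / 39.588 = 0.681

FS = 0.68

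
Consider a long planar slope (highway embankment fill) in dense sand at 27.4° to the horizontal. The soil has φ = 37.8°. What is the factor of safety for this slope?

For a dry cohesionless infinite slope the factor of safety is FS = tanφ / tanβ.
FS = tan37.8° / tan27.4° = 0.7757 / 0.5184 = 1.496

FS = 1.50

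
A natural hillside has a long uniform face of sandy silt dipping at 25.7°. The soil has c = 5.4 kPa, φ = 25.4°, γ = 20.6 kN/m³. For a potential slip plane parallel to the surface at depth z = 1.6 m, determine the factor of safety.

For an infinite slope with a slip plane parallel to the surface (no pore pressure): FS = [c + γz cos²β tanφ] / [γz sinβ cosβ].
γz = 20.6·1.6 = 32.96 kN/m²
Numerator = 5.4 + 32.96·cos²25.7°·tan25.4° = 5.4 + 32.96·0.8119·0.4748 = 18.107 kPa
Denominator = 32.96·sin25.7°·cos25.7° = 32.96·0.4337·0.9011 = 12.879 kPa
FS = 18.107 / 12.879 = 1.406

FS = 1.41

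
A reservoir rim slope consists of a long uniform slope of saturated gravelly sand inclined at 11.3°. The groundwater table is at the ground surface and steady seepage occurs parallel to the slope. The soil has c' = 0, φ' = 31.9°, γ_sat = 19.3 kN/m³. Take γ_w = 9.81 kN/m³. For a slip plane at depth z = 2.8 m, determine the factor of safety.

FS = 1.53

With seepage parallel to the slope and the water table at the surface, the effective normal stress on the slip plane uses the buoyant unit weight γ' = γ_sat − γ_w while the driving shear stress uses γ_sat:
FS = [c' + γ' z cos²β tanφ'] / [γ_sat z sinβ cosβ]
(For c' = 0 this reduces to FS = (γ'/γ_sat)·tanφ'/tanβ.)
γ' = 19.3 − 9.81 = 9.49 kN/m³
Numerator = 0.0 + 9.49·2.8·cos²11.3°·tan31.9° = 0.0 + 9.49·2.8·0.9616·0.6224 = 15.905 kPa
Denominator = 19.3·2.8·sin11.3°·cos11.3° = 19.3·2.8·0.1959·0.9806 = 10.384 kPa
FS = 15.905 / 10.384 = 1.532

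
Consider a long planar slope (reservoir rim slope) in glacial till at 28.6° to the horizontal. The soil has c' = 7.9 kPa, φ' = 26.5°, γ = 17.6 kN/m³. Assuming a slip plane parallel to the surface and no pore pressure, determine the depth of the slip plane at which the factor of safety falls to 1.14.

Setting FS = 1.14 in FS = [c' + γz cos²β tanφ'] / [γz sinβ cosβ] and solving for z:
z = c' / [γ cosβ (FS·sinβ − cosβ·tanφ')]
  = 7.9 / [17.6·cos28.6°·(1.14·sin28.6° − cos28.6°·tan26.5°)]
  = 7.9 / [17.6·0.8780·(1.14·0.4787 − 0.8780·0.4986)]
  = 7.9 / 1.6683 = 4.735 m

z = 4.74 m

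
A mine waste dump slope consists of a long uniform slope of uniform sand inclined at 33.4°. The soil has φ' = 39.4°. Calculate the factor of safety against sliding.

For a dry cohesionless infinite slope the factor of safety is FS = tanφ' / tanβ.
FS = tan39.4° / tan33.4° = 0.8214 / 0.6594 = 1.246

FS = 1.25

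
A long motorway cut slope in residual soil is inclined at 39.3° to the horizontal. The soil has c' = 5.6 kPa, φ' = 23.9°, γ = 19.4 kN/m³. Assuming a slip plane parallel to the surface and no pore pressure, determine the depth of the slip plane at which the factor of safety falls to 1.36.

Setting FS = 1.36 in FS = [c' + γz cos²β tanφ'] / [γz sinβ cosβ] and solving for z:
z = c' / [γ cosβ (FS·sinβ − cosβ·tanφ')]
  = 5.6 / [19.4·cos39.3°·(1.36·sin39.3° − cos39.3°·tan23.9°)]
  = 5.6 / [19.4·0.7738·(1.36·0.6334 − 0.7738·0.4431)]
  = 5.6 / 7.7837 = 0.719 m

z = 0.72 m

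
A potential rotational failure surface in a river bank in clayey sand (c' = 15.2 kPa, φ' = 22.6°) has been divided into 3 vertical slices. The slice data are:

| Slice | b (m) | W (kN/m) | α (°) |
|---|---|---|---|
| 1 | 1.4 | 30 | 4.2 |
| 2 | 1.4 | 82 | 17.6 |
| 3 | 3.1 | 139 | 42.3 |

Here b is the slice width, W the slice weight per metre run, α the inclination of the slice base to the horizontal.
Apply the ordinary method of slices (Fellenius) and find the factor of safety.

FS = 1.62

Ordinary method of slices: FS = Σ[c'·Δl_i + (W_i cosα_i)·tanφ'] / Σ W_i sinα_i, with Δl_i = b_i / cosα_i.
Slice 1: Δl = 1.4/cos4.2° = 1.404 m; N'_1 = 30·cos4.2° = 29.9; c'Δl = 21.34; W sinα = 2.2
Slice 2: Δl = 1.4/cos17.6° = 1.469 m; N'_2 = 82·cos17.6° = 78.2; c'Δl = 22.33; W sinα = 24.8
Slice 3: Δl = 3.1/cos42.3° = 4.191 m; N'_3 = 139·cos42.3° = 102.8; c'Δl = 63.71; W sinα = 93.5
Σc'Δl = 107.4 kN/m; ΣN' = 210.9 kN/m; ΣW sinα = 120.5 kN/m
Resisting = 107.4 + 210.9·tan22.6° = 107.4 + 87.8 = 195.2 kN/m
FS = 195.2 / 120.5 = 1.619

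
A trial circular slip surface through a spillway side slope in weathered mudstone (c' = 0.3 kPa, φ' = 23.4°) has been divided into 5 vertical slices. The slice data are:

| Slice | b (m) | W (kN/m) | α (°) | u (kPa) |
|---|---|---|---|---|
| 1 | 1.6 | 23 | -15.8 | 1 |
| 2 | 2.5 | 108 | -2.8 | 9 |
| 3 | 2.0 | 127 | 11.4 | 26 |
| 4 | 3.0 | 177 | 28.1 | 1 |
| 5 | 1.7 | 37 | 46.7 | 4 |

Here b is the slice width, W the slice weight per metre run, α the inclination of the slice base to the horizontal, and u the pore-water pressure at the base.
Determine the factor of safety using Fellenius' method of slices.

FS = 1.24

Ordinary method of slices: FS = Σ[c'·Δl_i + (W_i cosα_i − u_i·Δl_i)·tanφ'] / Σ W_i sinα_i, with Δl_i = b_i / cosα_i.
Slice 1: Δl = 1.6/cos(-15.8°) = 1.663 m; N'_1 = 23·cos(-15.8°) − 1·1.663 = 20.5; c'Δl = 0.50; W sinα = -6.3
Slice 2: Δl = 2.5/cos(-2.8°) = 2.503 m; N'_2 = 108·cos(-2.8°) − 9·2.503 = 85.3; c'Δl = 0.75; W sinα = -5.3
Slice 3: Δl = 2.0/cos11.4° = 2.040 m; N'_3 = 127·cos11.4° − 26·2.040 = 71.4; c'Δl = 0.61; W sinα = 25.1
Slice 4: Δl = 3.0/cos28.1° = 3.401 m; N'_4 = 177·cos28.1° − 1·3.401 = 152.7; c'Δl = 1.02; W sinα = 83.4
Slice 5: Δl = 1.7/cos46.7° = 2.479 m; N'_5 = 37·cos46.7° − 4·2.479 = 15.5; c'Δl = 0.74; W sinα = 26.9
Σc'Δl = 3.6 kN/m; ΣN' = 345.5 kN/m; ΣW sinα = 123.9 kN/m
Resisting = 3.6 + 345.5·tan23.4° = 3.6 + 149.5 = 153.1 kN/m
FS = 153.1 / 123.9 = 1.236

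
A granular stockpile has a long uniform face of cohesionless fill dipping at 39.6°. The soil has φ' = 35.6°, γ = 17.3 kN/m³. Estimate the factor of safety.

FS = 0.87

For a dry cohesionless infinite slope the factor of safety is FS = tanφ' / tanβ.
FS = tan35.6° / tan39.6° = 0.7159 / 0.8273 = 0.865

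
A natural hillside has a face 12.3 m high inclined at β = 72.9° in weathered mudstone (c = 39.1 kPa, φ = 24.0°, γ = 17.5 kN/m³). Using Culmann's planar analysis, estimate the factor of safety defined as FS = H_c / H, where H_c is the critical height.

H_c = (4c/γ) · sinβ cosφ / [1 − cos(β − φ)]
    = (4·39.1/17.5) · sin72.9°·cos24.0° / [1 − cos48.9°]
    = 8.937 · 0.8732 / 0.3426 = 22.78 m
FS = H_c / H = 22.78 / 12.3 = 1.852

FS = 1.85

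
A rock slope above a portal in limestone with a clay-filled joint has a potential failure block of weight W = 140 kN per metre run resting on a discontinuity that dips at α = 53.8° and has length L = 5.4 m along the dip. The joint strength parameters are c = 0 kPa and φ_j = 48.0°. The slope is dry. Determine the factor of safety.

FS = 0.81

Resolving the block weight along and normal to the plane and applying the Mohr–Coulomb strength on the joint:
N' = W cosα = 140·cos53.8° = 82.7 kN/m
Driving force T = W sinα = 140·sin53.8° = 113.0 kN/m
Resisting force R = c·L + N'·tanφ_j = 0·5.4 + 82.7·tan48.0° = 0.0 + 91.8 = 91.8 kN/m
FS = R / T = 91.8 / 113.0 = 0.813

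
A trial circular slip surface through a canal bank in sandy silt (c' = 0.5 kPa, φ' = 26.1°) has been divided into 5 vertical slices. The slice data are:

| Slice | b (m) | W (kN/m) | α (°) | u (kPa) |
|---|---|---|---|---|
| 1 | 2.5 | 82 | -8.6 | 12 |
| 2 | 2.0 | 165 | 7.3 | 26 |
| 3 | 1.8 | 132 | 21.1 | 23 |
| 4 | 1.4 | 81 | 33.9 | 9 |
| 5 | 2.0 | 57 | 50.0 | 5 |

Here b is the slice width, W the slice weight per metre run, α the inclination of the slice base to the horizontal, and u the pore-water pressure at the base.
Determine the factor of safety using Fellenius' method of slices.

Ordinary method of slices: FS = Σ[c'·Δl_i + (W_i cosα_i − u_i·Δl_i)·tanφ'] / Σ W_i sinα_i, with Δl_i = b_i / cosα_i.
Slice 1: Δl = 2.5/cos(-8.6°) = 2.528 m; N'_1 = 82·cos(-8.6°) − 12·2.528 = 50.7; c'Δl = 1.26; W sinα = -12.3
Slice 2: Δl = 2.0/cos7.3° = 2.016 m; N'_2 = 165·cos7.3° − 26·2.016 = 111.2; c'Δl = 1.01; W sinα = 21.0
Slice 3: Δl = 1.8/cos21.1° = 1.929 m; N'_3 = 132·cos21.1° − 23·1.929 = 78.8; c'Δl = 0.96; W sinα = 47.5
Slice 4: Δl = 1.4/cos33.9° = 1.687 m; N'_4 = 81·cos33.9° − 9·1.687 = 52.1; c'Δl = 0.84; W sinα = 45.2
Slice 5: Δl = 2.0/cos50.0° = 3.111 m; N'_5 = 57·cos50.0° − 5·3.111 = 21.1; c'Δl = 1.56; W sinα = 43.7
Σc'Δl = 5.6 kN/m; ΣN' = 313.9 kN/m; ΣW sinα = 145.1 kN/m
Resisting = 5.6 + 313.9·tan26.1° = 5.6 + 153.8 = 159.4 kN/m
FS = 159.4 / 145.1 = 1.099

FS = 1.10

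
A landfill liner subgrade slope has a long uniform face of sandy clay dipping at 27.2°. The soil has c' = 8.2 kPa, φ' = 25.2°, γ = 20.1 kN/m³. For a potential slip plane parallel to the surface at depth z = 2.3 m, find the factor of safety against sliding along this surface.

FS = 1.35

For an infinite slope with a slip plane parallel to the surface (no pore pressure): FS = [c' + γz cos²β tanφ'] / [γz sinβ cosβ].
γz = 20.1·2.3 = 46.23 kN/m²
Numerator = 8.2 + 46.23·cos²27.2°·tan25.2° = 8.2 + 46.23·0.7911·0.4706 = 25.409 kPa
Denominator = 46.23·sin27.2°·cos27.2° = 46.23·0.4571·0.8894 = 18.795 kPa
FS = 25.409 / 18.795 = 1.352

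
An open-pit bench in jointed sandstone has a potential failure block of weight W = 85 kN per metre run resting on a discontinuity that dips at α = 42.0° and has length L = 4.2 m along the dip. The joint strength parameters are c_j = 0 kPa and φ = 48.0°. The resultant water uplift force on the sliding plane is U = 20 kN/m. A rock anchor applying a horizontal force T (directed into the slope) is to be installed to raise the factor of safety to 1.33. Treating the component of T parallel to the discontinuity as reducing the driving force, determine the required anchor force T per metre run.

Resolving forces along and normal to the sliding plane, with the horizontal anchor force T adding T·sinα to the effective normal force and T·cosα acting up the plane against the driving force:
FS = [c_jL + (W cosα − U + T sinα) tanφ] / [W sinα − T cosα]
Without the anchor: N' = 43.2 kN/m, driving T_d = 56.9 kN/m, resisting R = 0·4.2 + 43.2·tan48.0° = 47.9 kN/m, FS = 0.84.
Setting FS = 1.33 and solving for T:
1.33·(56.9 − T cos42.0°) = 47.9 + T sin42.0°·tan48.0°
T·(sin42.0°·tan48.0° + 1.33·cos42.0°) = 1.33·56.9 − 47.9
T·(0.6691·1.1106 + 1.33·0.7431) = 75.6 − 47.9 = 27.7
T·1.7315 = 27.7
T = 16.0 kN/m

T = 16 kN/m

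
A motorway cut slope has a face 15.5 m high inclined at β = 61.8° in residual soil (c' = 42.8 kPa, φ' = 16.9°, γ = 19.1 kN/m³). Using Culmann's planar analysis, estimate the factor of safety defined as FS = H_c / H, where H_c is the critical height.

H_c = (4c'/γ) · sinβ cosφ' / [1 − cos(β − φ')]
    = (4·42.8/19.1) · sin61.8°·cos16.9° / [1 − cos44.9°]
    = 8.963 · 0.8432 / 0.2917 = 25.91 m
FS = H_c / H = 25.91 / 15.5 = 1.672

FS = 1.67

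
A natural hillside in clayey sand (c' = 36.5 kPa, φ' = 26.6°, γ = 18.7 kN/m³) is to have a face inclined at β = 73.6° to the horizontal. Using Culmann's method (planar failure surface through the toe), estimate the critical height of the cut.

H_c = 21.06 m

Culmann's analysis gives the critical failure plane at α_cr = (β + φ')/2 = (73.6 + 26.6)/2 = 50.1°, and the critical height
H_c = (4c'/γ) · sinβ cosφ' / [1 − cos(β − φ')]
    = (4·36.5/18.7) · sin73.6°·cos26.6° / [1 − cos(47.0°)]
    = 7.807 · 0.9593·0.8942 / [1 − 0.6820]
    = 7.807 · 0.8578 / 0.3180
    = 21.06 m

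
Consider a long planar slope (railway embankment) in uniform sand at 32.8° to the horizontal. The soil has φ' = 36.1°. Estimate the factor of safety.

For a dry cohesionless infinite slope the factor of safety is FS = tanφ' / tanβ.
FS = tan36.1° / tan32.8° = 0.7292 / 0.6445 = 1.132

FS = 1.13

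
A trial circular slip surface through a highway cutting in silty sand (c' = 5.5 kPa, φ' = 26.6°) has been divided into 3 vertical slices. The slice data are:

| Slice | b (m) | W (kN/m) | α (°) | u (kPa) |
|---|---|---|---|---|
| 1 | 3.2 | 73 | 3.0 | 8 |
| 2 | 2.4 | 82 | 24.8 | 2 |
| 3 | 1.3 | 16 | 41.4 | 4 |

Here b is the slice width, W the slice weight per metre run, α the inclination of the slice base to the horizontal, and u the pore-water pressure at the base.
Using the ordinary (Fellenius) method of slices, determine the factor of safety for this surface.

FS = 2.10

Ordinary method of slices: FS = Σ[c'·Δl_i + (W_i cosα_i − u_i·Δl_i)·tanφ'] / Σ W_i sinα_i, with Δl_i = b_i / cosα_i.
Slice 1: Δl = 3.2/cos3.0° = 3.204 m; N'_1 = 73·cos3.0° − 8·3.204 = 47.3; c'Δl = 17.62; W sinα = 3.8
Slice 2: Δl = 2.4/cos24.8° = 2.644 m; N'_2 = 82·cos24.8° − 2·2.644 = 69.2; c'Δl = 14.54; W sinα = 34.4
Slice 3: Δl = 1.3/cos41.4° = 1.733 m; N'_3 = 16·cos41.4° − 4·1.733 = 5.1; c'Δl = 9.53; W sinα = 10.6
Σc'Δl = 41.7 kN/m; ΣN' = 121.5 kN/m; ΣW sinα = 48.8 kN/m
Resisting = 41.7 + 121.5·tan26.6° = 41.7 + 60.8 = 102.5 kN/m
FS = 102.5 / 48.8 = 2.101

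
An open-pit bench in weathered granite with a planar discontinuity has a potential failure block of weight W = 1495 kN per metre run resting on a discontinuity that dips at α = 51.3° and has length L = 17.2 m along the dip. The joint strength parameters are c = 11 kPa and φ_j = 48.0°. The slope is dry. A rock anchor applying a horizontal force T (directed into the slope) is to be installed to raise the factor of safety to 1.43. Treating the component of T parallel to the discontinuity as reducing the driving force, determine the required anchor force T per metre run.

T = 251 kN/m

Resolving forces along and normal to the sliding plane, with the horizontal anchor force T adding T·sinα to the effective normal force and T·cosα acting up the plane against the driving force:
FS = [cL + (W cosα + T sinα) tanφ_j] / [W sinα − T cosα]
Without the anchor: N' = 934.7 kN/m, driving T_d = 1166.7 kN/m, resisting R = 11·17.2 + 934.7·tan48.0° = 1227.3 kN/m, FS = 1.05.
Setting FS = 1.43 and solving for T:
1.43·(1166.7 − T cos51.3°) = 1227.3 + T sin51.3°·tan48.0°
T·(sin51.3°·tan48.0° + 1.43·cos51.3°) = 1.43·1166.7 − 1227.3
T·(0.7804·1.1106 + 1.43·0.6252) = 1668.4 − 1227.3 = 441.1
T·1.7609 = 441.1
T = 250.5 kN/m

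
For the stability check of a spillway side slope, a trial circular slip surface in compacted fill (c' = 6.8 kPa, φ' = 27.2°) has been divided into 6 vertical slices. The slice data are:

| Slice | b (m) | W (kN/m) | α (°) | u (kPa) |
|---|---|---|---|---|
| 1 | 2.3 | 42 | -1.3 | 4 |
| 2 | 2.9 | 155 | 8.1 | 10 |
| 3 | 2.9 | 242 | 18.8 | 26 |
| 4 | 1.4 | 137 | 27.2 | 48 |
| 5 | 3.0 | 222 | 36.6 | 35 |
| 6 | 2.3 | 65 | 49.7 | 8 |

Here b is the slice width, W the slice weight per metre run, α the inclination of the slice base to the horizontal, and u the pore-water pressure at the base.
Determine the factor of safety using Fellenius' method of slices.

FS = 0.96

Ordinary method of slices: FS = Σ[c'·Δl_i + (W_i cosα_i − u_i·Δl_i)·tanφ'] / Σ W_i sinα_i, with Δl_i = b_i / cosα_i.
Slice 1: Δl = 2.3/cos(-1.3°) = 2.301 m; N'_1 = 42·cos(-1.3°) − 4·2.301 = 32.8; c'Δl = 15.64; W sinα = -1.0
Slice 2: Δl = 2.9/cos8.1° = 2.929 m; N'_2 = 155·cos8.1° − 10·2.929 = 124.2; c'Δl = 19.92; W sinα = 21.8
Slice 3: Δl = 2.9/cos18.8° = 3.063 m; N'_3 = 242·cos18.8° − 26·3.063 = 149.4; c'Δl = 20.83; W sinα = 78.0
Slice 4: Δl = 1.4/cos27.2° = 1.574 m; N'_4 = 137·cos27.2° − 48·1.574 = 46.3; c'Δl = 10.70; W sinα = 62.6
Slice 5: Δl = 3.0/cos36.6° = 3.737 m; N'_5 = 222·cos36.6° − 35·3.737 = 47.4; c'Δl = 25.41; W sinα = 132.4
Slice 6: Δl = 2.3/cos49.7° = 3.556 m; N'_6 = 65·cos49.7° − 8·3.556 = 13.6; c'Δl = 24.18; W sinα = 49.6
Σc'Δl = 116.7 kN/m; ΣN' = 413.7 kN/m; ΣW sinα = 343.4 kN/m
Resisting = 116.7 + 413.7·tan27.2° = 116.7 + 212.6 = 329.3 kN/m
FS = 329.3 / 343.4 = 0.959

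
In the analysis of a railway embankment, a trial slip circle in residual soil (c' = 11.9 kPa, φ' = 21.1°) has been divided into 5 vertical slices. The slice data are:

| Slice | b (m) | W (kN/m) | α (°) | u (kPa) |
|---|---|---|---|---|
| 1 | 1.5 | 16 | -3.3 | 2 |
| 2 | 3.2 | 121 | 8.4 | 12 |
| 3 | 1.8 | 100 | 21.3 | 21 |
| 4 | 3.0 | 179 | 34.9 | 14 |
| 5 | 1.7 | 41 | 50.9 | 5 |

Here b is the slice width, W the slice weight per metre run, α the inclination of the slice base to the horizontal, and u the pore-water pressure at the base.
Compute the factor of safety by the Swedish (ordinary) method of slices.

Ordinary method of slices: FS = Σ[c'·Δl_i + (W_i cosα_i − u_i·Δl_i)·tanφ'] / Σ W_i sinα_i, with Δl_i = b_i / cosα_i.
Slice 1: Δl = 1.5/cos(-3.3°) = 1.502 m; N'_1 = 16·cos(-3.3°) − 2·1.502 = 13.0; c'Δl = 17.88; W sinα = -0.9
Slice 2: Δl = 3.2/cos8.4° = 3.235 m; N'_2 = 121·cos8.4° − 12·3.235 = 80.9; c'Δl = 38.49; W sinα = 17.7
Slice 3: Δl = 1.8/cos21.3° = 1.932 m; N'_3 = 100·cos21.3° − 21·1.932 = 52.6; c'Δl = 22.99; W sinα = 36.3
Slice 4: Δl = 3.0/cos34.9° = 3.658 m; N'_4 = 179·cos34.9° − 14·3.658 = 95.6; c'Δl = 43.53; W sinα = 102.4
Slice 5: Δl = 1.7/cos50.9° = 2.696 m; N'_5 = 41·cos50.9° − 5·2.696 = 12.4; c'Δl = 32.08; W sinα = 31.8
Σc'Δl = 155.0 kN/m; ΣN' = 254.4 kN/m; ΣW sinα = 187.3 kN/m
Resisting = 155.0 + 254.4·tan21.1° = 155.0 + 98.2 = 253.1 kN/m
FS = 253.1 / 187.3 = 1.351

FS = 1.35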